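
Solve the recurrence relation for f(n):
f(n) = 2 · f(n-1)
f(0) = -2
Pure geometric recurrence with ratio 2.
By induction f(n) = f(0) · (2)^n = - 2 \cdot 2^{n}.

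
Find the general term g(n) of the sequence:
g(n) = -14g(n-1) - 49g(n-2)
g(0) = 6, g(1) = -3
Characteristic equation: x² + 14x + 49 = 0, which is (x - (-7))².
Repeated root r = -7.
General solution: g(n) = (A + Bn)·(-7)^n.
From g(0) = 6: A = 6.
From g(1) = -3: (A + B)·(-7) = -3 ⇒ B = - \frac{39}{7}.
So g(n) = \left(6 - \frac{39 n}{7}\right) \cdot (-7)^n.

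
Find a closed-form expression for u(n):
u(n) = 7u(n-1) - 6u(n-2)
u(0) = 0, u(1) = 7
Characteristic equation: x² - 7x + 6 = 0, which factors as (x - (6))(x - (1)) = 0.
Roots r₁ = 6, r₂ = 1 (distinct).
General solution: u(n) = A·(6)^n + B·(1)^n.
From u(0) = 0: A + B = 0.
From u(1) = 7: 6A + B = 7.
Solving: A = \frac{7}{5}, B = - \frac{7}{5}.
So u(n) = \frac{7 \cdot 6^{n}}{5} - \frac{7}{5}.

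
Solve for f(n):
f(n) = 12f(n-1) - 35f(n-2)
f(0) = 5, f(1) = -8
Characteristic equation: x² - 12x + 35 = 0, which factors as (x - (7))(x - (5)) = 0.
Roots r₁ = 7, r₂ = 5 (distinct).
General solution: f(n) = A·(7)^n + B·(5)^n.
From f(0) = 5: A + B = 5.
From f(1) = -8: 7A + 5B = -8.
Solving: A = - \frac{33}{2}, B = \frac{43}{2}.
So f(n) = \frac{43 \cdot 5^{n}}{2} - \frac{33 \cdot 7^{n}}{2}.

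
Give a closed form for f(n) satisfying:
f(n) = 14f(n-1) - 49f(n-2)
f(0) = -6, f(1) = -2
Characteristic equation: x² - 14x + 49 = 0, which is (x - (7))².
Repeated root r = 7.
General solution: f(n) = (A + Bn)·(7)^n.
From f(0) = -6: A = -6.
From f(1) = -2: (A + B)·(7) = -2 ⇒ B = \frac{40}{7}.
So f(n) = \left(\frac{40 n}{7} - 6\right) \cdot (7)^n.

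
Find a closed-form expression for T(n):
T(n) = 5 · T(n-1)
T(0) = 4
Pure geometric recurrence with ratio 5.
By induction T(n) = T(0) · (5)^n = 4 \cdot 5^{n}.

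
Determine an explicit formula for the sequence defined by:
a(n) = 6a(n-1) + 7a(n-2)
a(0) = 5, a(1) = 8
Characteristic equation: x² - 6x - 7 = 0, which factors as (x - (7))(x - (-1)) = 0.
Roots r₁ = 7, r₂ = -1 (distinct).
General solution: a(n) = A·(7)^n + B·(-1)^n.
From a(0) = 5: A + B = 5.
From a(1) = 8: 7A - B = 8.
Solving: A = \frac{13}{8}, B = \frac{27}{8}.
So a(n) = \frac{27 \left(-1\right)^{n}}{8} + \frac{13 \cdot 7^{n}}{8}.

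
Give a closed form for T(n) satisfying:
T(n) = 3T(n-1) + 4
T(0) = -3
First-order linear non-homogeneous.
Homogeneous solution: T_h(n) = A·(3)^n.
Try constant particular solution T_p = K: K = 3K + 4 ⇒ K = -2.
General: T(n) = A·(3)^n - 2.
Apply T(0) = -3: A - 2 = -3 ⇒ A = -1.
So T(n) = - 3^{n} - 2.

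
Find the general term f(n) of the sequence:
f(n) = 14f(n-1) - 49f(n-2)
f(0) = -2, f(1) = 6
Characteristic equation: x² - 14x + 49 = 0, which is (x - (7))².
Repeated root r = 7.
General solution: f(n) = (A + Bn)·(7)^n.
From f(0) = -2: A = -2.
From f(1) = 6: (A + B)·(7) = 6 ⇒ B = \frac{20}{7}.
So f(n) = \left(\frac{20 n}{7} - 2\right) \cdot (7)^n.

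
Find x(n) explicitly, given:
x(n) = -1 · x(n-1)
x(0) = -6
Pure geometric recurrence with ratio -1.
By induction x(n) = x(0) · (-1)^n = - 6 \left(-1\right)^{n}.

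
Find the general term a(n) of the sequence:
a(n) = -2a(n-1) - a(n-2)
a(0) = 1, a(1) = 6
Characteristic equation: x² + 2x + 1 = 0, which is (x - (-1))².
Repeated root r = -1.
General solution: a(n) = (A + Bn)·(-1)^n.
From a(0) = 1: A = 1.
From a(1) = 6: (A + B)·(-1) = 6 ⇒ B = -7.
So a(n) = \left(1 - 7 n\right) \cdot (-1)^n.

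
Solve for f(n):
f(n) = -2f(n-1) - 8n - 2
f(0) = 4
First-order linear with linear forcing.
Homogeneous solution: f_h(n) = A·(-2)^n.
Try particular f_p(n) = pn + q. Substituting:
  pn + q = -2(p(n-1) + q) - 8n - 2.
Matching the n-coefficient: p = -2p - 8 ⇒ p = - \frac{8}{3}.
Matching constants: q = 2p - 2q - 2 ⇒ q = - \frac{22}{9}.
General: f(n) = A·(-2)^n - \frac{8 n}{3} - \frac{22}{9}.
Apply f(0) = 4: A - \frac{22}{9} = 4 ⇒ A = \frac{58}{9}.
So f(n) = \frac{58 \left(-2\right)^{n}}{9} - \frac{8 n}{3} - \frac{22}{9}.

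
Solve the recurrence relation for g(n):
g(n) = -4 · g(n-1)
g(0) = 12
Pure geometric recurrence with ratio -4.
By induction g(n) = g(0) · (-4)^n = 12 \left(-4\right)^{n}.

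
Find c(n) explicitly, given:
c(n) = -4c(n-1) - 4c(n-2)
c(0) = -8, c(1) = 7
Characteristic equation: x² + 4x + 4 = 0, which is (x - (-2))².
Repeated root r = -2.
General solution: c(n) = (A + Bn)·(-2)^n.
From c(0) = -8: A = -8.
From c(1) = 7: (A + B)·(-2) = 7 ⇒ B = \frac{9}{2}.
So c(n) = \left(\frac{9 n}{2} - 8\right) \cdot (-2)^n.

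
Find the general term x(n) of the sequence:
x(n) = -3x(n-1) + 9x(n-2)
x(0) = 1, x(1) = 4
Characteristic equation: x² + 3x - 9 = 0.
Discriminant Δ = (-3)² + 4·(9) = 45.
Roots r₁,₂ = (-3 ± √45)/2, so r₁ = - \frac{3}{2} + \frac{3 \sqrt{5}}{2}, r₂ = - \frac{3 \sqrt{5}}{2} - \frac{3}{2}.
General solution: x(n) = A·r₁^n + B·r₂^n.
From the initial conditions, A + B = 1 and r₁A + r₂B = 4.
Since r₁ - r₂ = √45: A = (4 - (1)r₂)/√45 = \frac{1}{2} + \frac{11 \sqrt{5}}{30}, and B = 1 - A = \frac{1}{2} - \frac{11 \sqrt{5}}{30}.
So x(n) = \left(\frac{1}{2} + \frac{11 \sqrt{5}}{30}\right)\left(- \frac{3}{2} + \frac{3 \sqrt{5}}{2}\right)^n + \left(\frac{1}{2} - \frac{11 \sqrt{5}}{30}\right)\left(- \frac{3 \sqrt{5}}{2} - \frac{3}{2}\right)^n.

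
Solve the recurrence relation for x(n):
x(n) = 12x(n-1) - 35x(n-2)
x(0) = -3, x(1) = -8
Characteristic equation: x² - 12x + 35 = 0, which factors as (x - (7))(x - (5)) = 0.
Roots r₁ = 7, r₂ = 5 (distinct).
General solution: x(n) = A·(7)^n + B·(5)^n.
From x(0) = -3: A + B = -3.
From x(1) = -8: 7A + 5B = -8.
Solving: A = \frac{7}{2}, B = - \frac{13}{2}.
So x(n) = - \frac{13 \cdot 5^{n}}{2} + \frac{7 \cdot 7^{n}}{2}.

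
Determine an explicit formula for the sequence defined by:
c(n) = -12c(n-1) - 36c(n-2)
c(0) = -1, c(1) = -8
Characteristic equation: x² + 12x + 36 = 0, which is (x - (-6))².
Repeated root r = -6.
General solution: c(n) = (A + Bn)·(-6)^n.
From c(0) = -1: A = -1.
From c(1) = -8: (A + B)·(-6) = -8 ⇒ B = \frac{7}{3}.
So c(n) = \left(\frac{7 n}{3} - 1\right) \cdot (-6)^n.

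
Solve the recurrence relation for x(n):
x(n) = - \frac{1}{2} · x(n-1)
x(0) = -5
Pure geometric recurrence with ratio - \frac{1}{2}.
By induction x(n) = x(0) · (- \frac{1}{2})^n = - 5 \left(- \frac{1}{2}\right)^{n}.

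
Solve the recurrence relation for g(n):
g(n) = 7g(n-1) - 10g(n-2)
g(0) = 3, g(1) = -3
Characteristic equation: x² - 7x + 10 = 0, which factors as (x - (2))(x - (5)) = 0.
Roots r₁ = 2, r₂ = 5 (distinct).
General solution: g(n) = A·(2)^n + B·(5)^n.
From g(0) = 3: A + B = 3.
From g(1) = -3: 2A + 5B = -3.
Solving: A = 6, B = -3.
So g(n) = 6 \cdot 2^{n} - 3 \cdot 5^{n}.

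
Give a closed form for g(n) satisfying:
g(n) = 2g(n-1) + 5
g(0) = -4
First-order linear non-homogeneous.
Homogeneous solution: g_h(n) = A·(2)^n.
Try constant particular solution g_p = K: K = 2K + 5 ⇒ K = -5.
General: g(n) = A·(2)^n - 5.
Apply g(0) = -4: A - 5 = -4 ⇒ A = 1.
So g(n) = 2^{n} - 5.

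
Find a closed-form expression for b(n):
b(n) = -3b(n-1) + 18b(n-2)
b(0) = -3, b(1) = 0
Characteristic equation: x² + 3x - 18 = 0, which factors as (x - (-6))(x - (3)) = 0.
Roots r₁ = -6, r₂ = 3 (distinct).
General solution: b(n) = A·(-6)^n + B·(3)^n.
From b(0) = -3: A + B = -3.
From b(1) = 0: -6A + 3B = 0.
Solving: A = -1, B = -2.
So b(n) = - \left(-6\right)^{n} - 2 \cdot 3^{n}.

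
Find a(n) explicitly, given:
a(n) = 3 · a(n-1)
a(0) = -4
Pure geometric recurrence with ratio 3.
By induction a(n) = a(0) · (3)^n = - 4 \cdot 3^{n}.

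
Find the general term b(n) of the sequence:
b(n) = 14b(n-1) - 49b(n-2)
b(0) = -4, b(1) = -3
Characteristic equation: x² - 14x + 49 = 0, which is (x - (7))².
Repeated root r = 7.
General solution: b(n) = (A + Bn)·(7)^n.
From b(0) = -4: A = -4.
From b(1) = -3: (A + B)·(7) = -3 ⇒ B = \frac{25}{7}.
So b(n) = \left(\frac{25 n}{7} - 4\right) \cdot (7)^n.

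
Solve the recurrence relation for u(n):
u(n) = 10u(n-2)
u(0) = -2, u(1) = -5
Characteristic equation: x² - 10 = 0.
Discriminant Δ = (0)² + 4·(10) = 40.
Roots r₁,₂ = (0 ± √40)/2, so r₁ = \sqrt{10}, r₂ = - \sqrt{10}.
General solution: u(n) = A·r₁^n + B·r₂^n.
From the initial conditions, A + B = -2 and r₁A + r₂B = -5.
Since r₁ - r₂ = √40: A = (-5 - (-2)r₂)/√40 = -1 - \frac{\sqrt{10}}{4}, and B = -2 - A = -1 + \frac{\sqrt{10}}{4}.
So u(n) = \left(-1 - \frac{\sqrt{10}}{4}\right)\left(\sqrt{10}\right)^n + \left(-1 + \frac{\sqrt{10}}{4}\right)\left(- \sqrt{10}\right)^n.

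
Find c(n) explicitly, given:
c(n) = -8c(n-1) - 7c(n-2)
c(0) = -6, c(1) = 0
Characteristic equation: x² + 8x + 7 = 0, which factors as (x - (-7))(x - (-1)) = 0.
Roots r₁ = -7, r₂ = -1 (distinct).
General solution: c(n) = A·(-7)^n + B·(-1)^n.
From c(0) = -6: A + B = -6.
From c(1) = 0: -7A - B = 0.
Solving: A = 1, B = -7.
So c(n) = - 7 \left(-1\right)^{n} + \left(-7\right)^{n}.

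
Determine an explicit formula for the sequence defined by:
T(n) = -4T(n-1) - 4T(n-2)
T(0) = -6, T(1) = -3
Characteristic equation: x² + 4x + 4 = 0, which is (x - (-2))².
Repeated root r = -2.
General solution: T(n) = (A + Bn)·(-2)^n.
From T(0) = -6: A = -6.
From T(1) = -3: (A + B)·(-2) = -3 ⇒ B = \frac{15}{2}.
So T(n) = \left(\frac{15 n}{2} - 6\right) \cdot (-2)^n.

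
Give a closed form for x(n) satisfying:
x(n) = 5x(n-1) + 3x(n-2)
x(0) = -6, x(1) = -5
Characteristic equation: x² - 5x - 3 = 0.
Discriminant Δ = (5)² + 4·(3) = 37.
Roots r₁,₂ = (5 ± √37)/2, so r₁ = \frac{5}{2} + \frac{\sqrt{37}}{2}, r₂ = \frac{5}{2} - \frac{\sqrt{37}}{2}.
General solution: x(n) = A·r₁^n + B·r₂^n.
From the initial conditions, A + B = -6 and r₁A + r₂B = -5.
Since r₁ - r₂ = √37: A = (-5 - (-6)r₂)/√37 = -3 + \frac{10 \sqrt{37}}{37}, and B = -6 - A = -3 - \frac{10 \sqrt{37}}{37}.
So x(n) = \left(-3 + \frac{10 \sqrt{37}}{37}\right)\left(\frac{5}{2} + \frac{\sqrt{37}}{2}\right)^n + \left(-3 - \frac{10 \sqrt{37}}{37}\right)\left(\frac{5}{2} - \frac{\sqrt{37}}{2}\right)^n.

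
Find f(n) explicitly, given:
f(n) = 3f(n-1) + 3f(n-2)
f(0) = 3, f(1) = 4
Characteristic equation: x² - 3x - 3 = 0.
Discriminant Δ = (3)² + 4·(3) = 21.
Roots r₁,₂ = (3 ± √21)/2, so r₁ = \frac{3}{2} + \frac{\sqrt{21}}{2}, r₂ = \frac{3}{2} - \frac{\sqrt{21}}{2}.
General solution: f(n) = A·r₁^n + B·r₂^n.
From the initial conditions, A + B = 3 and r₁A + r₂B = 4.
Since r₁ - r₂ = √21: A = (4 - (3)r₂)/√21 = \frac{3}{2} - \frac{\sqrt{21}}{42}, and B = 3 - A = \frac{\sqrt{21}}{42} + \frac{3}{2}.
So f(n) = \left(\frac{3}{2} - \frac{\sqrt{21}}{42}\right)\left(\frac{3}{2} + \frac{\sqrt{21}}{2}\right)^n + \left(\frac{\sqrt{21}}{42} + \frac{3}{2}\right)\left(\frac{3}{2} - \frac{\sqrt{21}}{2}\right)^n.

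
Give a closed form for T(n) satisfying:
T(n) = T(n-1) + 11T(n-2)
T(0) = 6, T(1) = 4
Characteristic equation: x² - x - 11 = 0.
Discriminant Δ = (1)² + 4·(11) = 45.
Roots r₁,₂ = (1 ± √45)/2, so r₁ = \frac{1}{2} + \frac{3 \sqrt{5}}{2}, r₂ = \frac{1}{2} - \frac{3 \sqrt{5}}{2}.
General solution: T(n) = A·r₁^n + B·r₂^n.
From the initial conditions, A + B = 6 and r₁A + r₂B = 4.
Since r₁ - r₂ = √45: A = (4 - (6)r₂)/√45 = \frac{\sqrt{5}}{15} + 3, and B = 6 - A = 3 - \frac{\sqrt{5}}{15}.
So T(n) = \left(\frac{\sqrt{5}}{15} + 3\right)\left(\frac{1}{2} + \frac{3 \sqrt{5}}{2}\right)^n + \left(3 - \frac{\sqrt{5}}{15}\right)\left(\frac{1}{2} - \frac{3 \sqrt{5}}{2}\right)^n.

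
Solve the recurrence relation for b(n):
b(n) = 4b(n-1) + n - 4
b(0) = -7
First-order linear with linear forcing.
Homogeneous solution: b_h(n) = A·(4)^n.
Try particular b_p(n) = pn + q. Substituting:
  pn + q = 4(p(n-1) + q) + n - 4.
Matching the n-coefficient: p = 4p + 1 ⇒ p = - \frac{1}{3}.
Matching constants: q = -4p + 4q - 4 ⇒ q = \frac{8}{9}.
General: b(n) = A·(4)^n - \frac{n}{3} + \frac{8}{9}.
Apply b(0) = -7: A + \frac{8}{9} = -7 ⇒ A = - \frac{71}{9}.
So b(n) = - \frac{71 \cdot 4^{n}}{9} - \frac{n}{3} + \frac{8}{9}.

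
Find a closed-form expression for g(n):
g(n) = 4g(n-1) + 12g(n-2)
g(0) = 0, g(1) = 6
Characteristic equation: x² - 4x - 12 = 0, which factors as (x - (6))(x - (-2)) = 0.
Roots r₁ = 6, r₂ = -2 (distinct).
General solution: g(n) = A·(6)^n + B·(-2)^n.
From g(0) = 0: A + B = 0.
From g(1) = 6: 6A - 2B = 6.
Solving: A = \frac{3}{4}, B = - \frac{3}{4}.
So g(n) = - \frac{3 \left(-2\right)^{n}}{4} + \frac{3 \cdot 6^{n}}{4}.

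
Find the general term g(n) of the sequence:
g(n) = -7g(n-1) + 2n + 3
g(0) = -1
First-order linear with linear forcing.
Homogeneous solution: g_h(n) = A·(-7)^n.
Try particular g_p(n) = pn + q. Substituting:
  pn + q = -7(p(n-1) + q) + 2n + 3.
Matching the n-coefficient: p = -7p + 2 ⇒ p = \frac{1}{4}.
Matching constants: q = 7p - 7q + 3 ⇒ q = \frac{19}{32}.
General: g(n) = A·(-7)^n + \frac{n}{4} + \frac{19}{32}.
Apply g(0) = -1: A + \frac{19}{32} = -1 ⇒ A = - \frac{51}{32}.
So g(n) = - \frac{51 \left(-7\right)^{n}}{32} + \frac{n}{4} + \frac{19}{32}.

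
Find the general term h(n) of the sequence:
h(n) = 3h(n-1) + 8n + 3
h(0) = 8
First-order linear with linear forcing.
Homogeneous solution: h_h(n) = A·(3)^n.
Try particular h_p(n) = pn + q. Substituting:
  pn + q = 3(p(n-1) + q) + 8n + 3.
Matching the n-coefficient: p = 3p + 8 ⇒ p = -4.
Matching constants: q = -3p + 3q + 3 ⇒ q = - \frac{15}{2}.
General: h(n) = A·(3)^n - 4 n - \frac{15}{2}.
Apply h(0) = 8: A - \frac{15}{2} = 8 ⇒ A = \frac{31}{2}.
So h(n) = \frac{31 \cdot 3^{n}}{2} - 4 n - \frac{15}{2}.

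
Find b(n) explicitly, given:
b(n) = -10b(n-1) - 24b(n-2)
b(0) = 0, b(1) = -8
Characteristic equation: x² + 10x + 24 = 0, which factors as (x - (-4))(x - (-6)) = 0.
Roots r₁ = -4, r₂ = -6 (distinct).
General solution: b(n) = A·(-4)^n + B·(-6)^n.
From b(0) = 0: A + B = 0.
From b(1) = -8: -4A - 6B = -8.
Solving: A = -4, B = 4.
So b(n) = - 4 \left(-4\right)^{n} + 4 \left(-6\right)^{n}.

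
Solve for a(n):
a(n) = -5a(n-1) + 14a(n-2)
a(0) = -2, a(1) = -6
Characteristic equation: x² + 5x - 14 = 0, which factors as (x - (2))(x - (-7)) = 0.
Roots r₁ = 2, r₂ = -7 (distinct).
General solution: a(n) = A·(2)^n + B·(-7)^n.
From a(0) = -2: A + B = -2.
From a(1) = -6: 2A - 7B = -6.
Solving: A = - \frac{20}{9}, B = \frac{2}{9}.
So a(n) = \frac{2 \left(-7\right)^{n}}{9} - \frac{20 \cdot 2^{n}}{9}.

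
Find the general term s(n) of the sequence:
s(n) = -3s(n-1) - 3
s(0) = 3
First-order linear non-homogeneous.
Homogeneous solution: s_h(n) = A·(-3)^n.
Try constant particular solution s_p = K: K = -3K - 3 ⇒ K = - \frac{3}{4}.
General: s(n) = A·(-3)^n - \frac{3}{4}.
Apply s(0) = 3: A - \frac{3}{4} = 3 ⇒ A = \frac{15}{4}.
So s(n) = \frac{15 \left(-3\right)^{n}}{4} - \frac{3}{4}.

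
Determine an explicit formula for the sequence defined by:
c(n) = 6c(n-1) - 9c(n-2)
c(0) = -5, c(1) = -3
Characteristic equation: x² - 6x + 9 = 0, which is (x - (3))².
Repeated root r = 3.
General solution: c(n) = (A + Bn)·(3)^n.
From c(0) = -5: A = -5.
From c(1) = -3: (A + B)·(3) = -3 ⇒ B = 4.
So c(n) = \left(4 n - 5\right) \cdot (3)^n.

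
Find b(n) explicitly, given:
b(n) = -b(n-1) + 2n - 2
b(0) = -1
First-order linear with linear forcing.
Homogeneous solution: b_h(n) = A·(-1)^n.
Try particular b_p(n) = pn + q. Substituting:
  pn + q = -(p(n-1) + q) + 2n - 2.
Matching the n-coefficient: p = -p + 2 ⇒ p = 1.
Matching constants: q = p - q - 2 ⇒ q = - \frac{1}{2}.
General: b(n) = A·(-1)^n + n - \frac{1}{2}.
Apply b(0) = -1: A - \frac{1}{2} = -1 ⇒ A = - \frac{1}{2}.
So b(n) = - \frac{\left(-1\right)^{n}}{2} + n - \frac{1}{2}.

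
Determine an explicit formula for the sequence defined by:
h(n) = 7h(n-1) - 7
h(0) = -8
First-order linear non-homogeneous.
Homogeneous solution: h_h(n) = A·(7)^n.
Try constant particular solution h_p = K: K = 7K - 7 ⇒ K = \frac{7}{6}.
General: h(n) = A·(7)^n + \frac{7}{6}.
Apply h(0) = -8: A + \frac{7}{6} = -8 ⇒ A = - \frac{55}{6}.
So h(n) = \frac{7}{6} - \frac{55 \cdot 7^{n}}{6}.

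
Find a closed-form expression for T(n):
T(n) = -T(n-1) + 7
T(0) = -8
First-order linear non-homogeneous.
Homogeneous solution: T_h(n) = A·(-1)^n.
Try constant particular solution T_p = K: K = -K + 7 ⇒ K = \frac{7}{2}.
General: T(n) = A·(-1)^n + \frac{7}{2}.
Apply T(0) = -8: A + \frac{7}{2} = -8 ⇒ A = - \frac{23}{2}.
So T(n) = \frac{7}{2} - \frac{23 \left(-1\right)^{n}}{2}.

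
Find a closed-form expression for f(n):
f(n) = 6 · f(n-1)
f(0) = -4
Pure geometric recurrence with ratio 6.
By induction f(n) = f(0) · (6)^n = - 4 \cdot 6^{n}.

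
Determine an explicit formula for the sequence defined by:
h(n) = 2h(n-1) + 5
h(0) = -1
First-order linear non-homogeneous.
Homogeneous solution: h_h(n) = A·(2)^n.
Try constant particular solution h_p = K: K = 2K + 5 ⇒ K = -5.
General: h(n) = A·(2)^n - 5.
Apply h(0) = -1: A - 5 = -1 ⇒ A = 4.
So h(n) = 4 \cdot 2^{n} - 5.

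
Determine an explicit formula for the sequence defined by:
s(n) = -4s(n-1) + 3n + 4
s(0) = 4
First-order linear with linear forcing.
Homogeneous solution: s_h(n) = A·(-4)^n.
Try particular s_p(n) = pn + q. Substituting:
  pn + q = -4(p(n-1) + q) + 3n + 4.
Matching the n-coefficient: p = -4p + 3 ⇒ p = \frac{3}{5}.
Matching constants: q = 4p - 4q + 4 ⇒ q = \frac{32}{25}.
General: s(n) = A·(-4)^n + \frac{3 n}{5} + \frac{32}{25}.
Apply s(0) = 4: A + \frac{32}{25} = 4 ⇒ A = \frac{68}{25}.
So s(n) = \frac{68 \left(-4\right)^{n}}{25} + \frac{3 n}{5} + \frac{32}{25}.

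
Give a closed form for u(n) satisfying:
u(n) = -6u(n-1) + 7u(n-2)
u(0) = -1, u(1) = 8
Characteristic equation: x² + 6x - 7 = 0, which factors as (x - (-7))(x - (1)) = 0.
Roots r₁ = -7, r₂ = 1 (distinct).
General solution: u(n) = A·(-7)^n + B·(1)^n.
From u(0) = -1: A + B = -1.
From u(1) = 8: -7A + B = 8.
Solving: A = - \frac{9}{8}, B = \frac{1}{8}.
So u(n) = \frac{1}{8} - \frac{9 \left(-7\right)^{n}}{8}.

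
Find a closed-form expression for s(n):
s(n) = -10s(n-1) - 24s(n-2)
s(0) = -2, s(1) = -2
Characteristic equation: x² + 10x + 24 = 0, which factors as (x - (-6))(x - (-4)) = 0.
Roots r₁ = -6, r₂ = -4 (distinct).
General solution: s(n) = A·(-6)^n + B·(-4)^n.
From s(0) = -2: A + B = -2.
From s(1) = -2: -6A - 4B = -2.
Solving: A = 5, B = -7.
So s(n) = - 7 \left(-4\right)^{n} + 5 \left(-6\right)^{n}.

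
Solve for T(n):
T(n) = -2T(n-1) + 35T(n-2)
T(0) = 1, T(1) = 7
Characteristic equation: x² + 2x - 35 = 0, which factors as (x - (-7))(x - (5)) = 0.
Roots r₁ = -7, r₂ = 5 (distinct).
General solution: T(n) = A·(-7)^n + B·(5)^n.
From T(0) = 1: A + B = 1.
From T(1) = 7: -7A + 5B = 7.
Solving: A = - \frac{1}{6}, B = \frac{7}{6}.
So T(n) = - \frac{\left(-7\right)^{n}}{6} + \frac{7 \cdot 5^{n}}{6}.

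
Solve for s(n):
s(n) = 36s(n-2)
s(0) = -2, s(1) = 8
Characteristic equation: x² - 36 = 0, which factors as (x - (-6))(x - (6)) = 0.
Roots r₁ = -6, r₂ = 6 (distinct).
General solution: s(n) = A·(-6)^n + B·(6)^n.
From s(0) = -2: A + B = -2.
From s(1) = 8: -6A + 6B = 8.
Solving: A = - \frac{5}{3}, B = - \frac{1}{3}.
So s(n) = - \frac{5 \left(-6\right)^{n}}{3} - \frac{6^{n}}{3}.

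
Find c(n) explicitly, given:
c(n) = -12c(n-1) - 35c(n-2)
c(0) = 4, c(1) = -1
Characteristic equation: x² + 12x + 35 = 0, which factors as (x - (-7))(x - (-5)) = 0.
Roots r₁ = -7, r₂ = -5 (distinct).
General solution: c(n) = A·(-7)^n + B·(-5)^n.
From c(0) = 4: A + B = 4.
From c(1) = -1: -7A - 5B = -1.
Solving: A = - \frac{19}{2}, B = \frac{27}{2}.
So c(n) = \frac{27 \left(-5\right)^{n}}{2} - \frac{19 \left(-7\right)^{n}}{2}.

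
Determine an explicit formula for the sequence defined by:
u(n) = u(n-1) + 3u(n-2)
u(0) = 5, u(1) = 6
Characteristic equation: x² - x - 3 = 0.
Discriminant Δ = (1)² + 4·(3) = 13.
Roots r₁,₂ = (1 ± √13)/2, so r₁ = \frac{1}{2} + \frac{\sqrt{13}}{2}, r₂ = \frac{1}{2} - \frac{\sqrt{13}}{2}.
General solution: u(n) = A·r₁^n + B·r₂^n.
From the initial conditions, A + B = 5 and r₁A + r₂B = 6.
Since r₁ - r₂ = √13: A = (6 - (5)r₂)/√13 = \frac{7 \sqrt{13}}{26} + \frac{5}{2}, and B = 5 - A = \frac{5}{2} - \frac{7 \sqrt{13}}{26}.
So u(n) = \left(\frac{7 \sqrt{13}}{26} + \frac{5}{2}\right)\left(\frac{1}{2} + \frac{\sqrt{13}}{2}\right)^n + \left(\frac{5}{2} - \frac{7 \sqrt{13}}{26}\right)\left(\frac{1}{2} - \frac{\sqrt{13}}{2}\right)^n.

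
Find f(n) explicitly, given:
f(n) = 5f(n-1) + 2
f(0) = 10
First-order linear non-homogeneous.
Homogeneous solution: f_h(n) = A·(5)^n.
Try constant particular solution f_p = K: K = 5K + 2 ⇒ K = - \frac{1}{2}.
General: f(n) = A·(5)^n - \frac{1}{2}.
Apply f(0) = 10: A - \frac{1}{2} = 10 ⇒ A = \frac{21}{2}.
So f(n) = \frac{21 \cdot 5^{n}}{2} - \frac{1}{2}.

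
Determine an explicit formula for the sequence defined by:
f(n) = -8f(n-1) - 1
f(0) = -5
First-order linear non-homogeneous.
Homogeneous solution: f_h(n) = A·(-8)^n.
Try constant particular solution f_p = K: K = -8K - 1 ⇒ K = - \frac{1}{9}.
General: f(n) = A·(-8)^n - \frac{1}{9}.
Apply f(0) = -5: A - \frac{1}{9} = -5 ⇒ A = - \frac{44}{9}.
So f(n) = - \frac{44 \left(-8\right)^{n}}{9} - \frac{1}{9}.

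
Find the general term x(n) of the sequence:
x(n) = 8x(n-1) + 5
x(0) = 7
First-order linear non-homogeneous.
Homogeneous solution: x_h(n) = A·(8)^n.
Try constant particular solution x_p = K: K = 8K + 5 ⇒ K = - \frac{5}{7}.
General: x(n) = A·(8)^n - \frac{5}{7}.
Apply x(0) = 7: A - \frac{5}{7} = 7 ⇒ A = \frac{54}{7}.
So x(n) = \frac{54 \cdot 8^{n}}{7} - \frac{5}{7}.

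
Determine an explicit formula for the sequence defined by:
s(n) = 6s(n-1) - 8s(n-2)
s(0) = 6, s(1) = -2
Characteristic equation: x² - 6x + 8 = 0, which factors as (x - (2))(x - (4)) = 0.
Roots r₁ = 2, r₂ = 4 (distinct).
General solution: s(n) = A·(2)^n + B·(4)^n.
From s(0) = 6: A + B = 6.
From s(1) = -2: 2A + 4B = -2.
Solving: A = 13, B = -7.
So s(n) = 13 \cdot 2^{n} - 7 \cdot 4^{n}.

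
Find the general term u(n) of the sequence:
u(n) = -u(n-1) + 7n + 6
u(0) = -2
First-order linear with linear forcing.
Homogeneous solution: u_h(n) = A·(-1)^n.
Try particular u_p(n) = pn + q. Substituting:
  pn + q = -(p(n-1) + q) + 7n + 6.
Matching the n-coefficient: p = -p + 7 ⇒ p = \frac{7}{2}.
Matching constants: q = p - q + 6 ⇒ q = \frac{19}{4}.
General: u(n) = A·(-1)^n + \frac{7 n}{2} + \frac{19}{4}.
Apply u(0) = -2: A + \frac{19}{4} = -2 ⇒ A = - \frac{27}{4}.
So u(n) = - \frac{27 \left(-1\right)^{n}}{4} + \frac{7 n}{2} + \frac{19}{4}.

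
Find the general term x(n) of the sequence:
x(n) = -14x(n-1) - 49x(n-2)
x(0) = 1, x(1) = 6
Characteristic equation: x² + 14x + 49 = 0, which is (x - (-7))².
Repeated root r = -7.
General solution: x(n) = (A + Bn)·(-7)^n.
From x(0) = 1: A = 1.
From x(1) = 6: (A + B)·(-7) = 6 ⇒ B = - \frac{13}{7}.
So x(n) = \left(1 - \frac{13 n}{7}\right) \cdot (-7)^n.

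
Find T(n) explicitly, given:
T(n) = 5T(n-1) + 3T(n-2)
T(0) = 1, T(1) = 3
Characteristic equation: x² - 5x - 3 = 0.
Discriminant Δ = (5)² + 4·(3) = 37.
Roots r₁,₂ = (5 ± √37)/2, so r₁ = \frac{5}{2} + \frac{\sqrt{37}}{2}, r₂ = \frac{5}{2} - \frac{\sqrt{37}}{2}.
General solution: T(n) = A·r₁^n + B·r₂^n.
From the initial conditions, A + B = 1 and r₁A + r₂B = 3.
Since r₁ - r₂ = √37: A = (3 - (1)r₂)/√37 = \frac{\sqrt{37}}{74} + \frac{1}{2}, and B = 1 - A = \frac{1}{2} - \frac{\sqrt{37}}{74}.
So T(n) = \left(\frac{\sqrt{37}}{74} + \frac{1}{2}\right)\left(\frac{5}{2} + \frac{\sqrt{37}}{2}\right)^n + \left(\frac{1}{2} - \frac{\sqrt{37}}{74}\right)\left(\frac{5}{2} - \frac{\sqrt{37}}{2}\right)^n.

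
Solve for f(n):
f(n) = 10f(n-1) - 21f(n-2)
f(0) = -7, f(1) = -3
Characteristic equation: x² - 10x + 21 = 0, which factors as (x - (3))(x - (7)) = 0.
Roots r₁ = 3, r₂ = 7 (distinct).
General solution: f(n) = A·(3)^n + B·(7)^n.
From f(0) = -7: A + B = -7.
From f(1) = -3: 3A + 7B = -3.
Solving: A = - \frac{23}{2}, B = \frac{9}{2}.
So f(n) = - \frac{23 \cdot 3^{n}}{2} + \frac{9 \cdot 7^{n}}{2}.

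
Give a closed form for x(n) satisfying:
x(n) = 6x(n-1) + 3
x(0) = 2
First-order linear non-homogeneous.
Homogeneous solution: x_h(n) = A·(6)^n.
Try constant particular solution x_p = K: K = 6K + 3 ⇒ K = - \frac{3}{5}.
General: x(n) = A·(6)^n - \frac{3}{5}.
Apply x(0) = 2: A - \frac{3}{5} = 2 ⇒ A = \frac{13}{5}.
So x(n) = \frac{13 \cdot 6^{n}}{5} - \frac{3}{5}.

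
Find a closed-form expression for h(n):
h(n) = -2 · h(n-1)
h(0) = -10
Pure geometric recurrence with ratio -2.
By induction h(n) = h(0) · (-2)^n = - 10 \left(-2\right)^{n}.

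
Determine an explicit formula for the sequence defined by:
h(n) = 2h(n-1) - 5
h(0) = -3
First-order linear non-homogeneous.
Homogeneous solution: h_h(n) = A·(2)^n.
Try constant particular solution h_p = K: K = 2K - 5 ⇒ K = 5.
General: h(n) = A·(2)^n + 5.
Apply h(0) = -3: A + 5 = -3 ⇒ A = -8.
So h(n) = 5 - 8 \cdot 2^{n}.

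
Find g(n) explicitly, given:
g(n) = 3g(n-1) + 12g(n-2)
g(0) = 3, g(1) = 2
Characteristic equation: x² - 3x - 12 = 0.
Discriminant Δ = (3)² + 4·(12) = 57.
Roots r₁,₂ = (3 ± √57)/2, so r₁ = \frac{3}{2} + \frac{\sqrt{57}}{2}, r₂ = \frac{3}{2} - \frac{\sqrt{57}}{2}.
General solution: g(n) = A·r₁^n + B·r₂^n.
From the initial conditions, A + B = 3 and r₁A + r₂B = 2.
Since r₁ - r₂ = √57: A = (2 - (3)r₂)/√57 = \frac{3}{2} - \frac{5 \sqrt{57}}{114}, and B = 3 - A = \frac{5 \sqrt{57}}{114} + \frac{3}{2}.
So g(n) = \left(\frac{3}{2} - \frac{5 \sqrt{57}}{114}\right)\left(\frac{3}{2} + \frac{\sqrt{57}}{2}\right)^n + \left(\frac{5 \sqrt{57}}{114} + \frac{3}{2}\right)\left(\frac{3}{2} - \frac{\sqrt{57}}{2}\right)^n.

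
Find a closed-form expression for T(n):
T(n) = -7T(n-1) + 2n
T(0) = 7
First-order linear with linear forcing.
Homogeneous solution: T_h(n) = A·(-7)^n.
Try particular T_p(n) = pn + q. Substituting:
  pn + q = -7(p(n-1) + q) + 2n.
Matching the n-coefficient: p = -7p + 2 ⇒ p = \frac{1}{4}.
Matching constants: q = 7p - 7q ⇒ q = \frac{7}{32}.
General: T(n) = A·(-7)^n + \frac{n}{4} + \frac{7}{32}.
Apply T(0) = 7: A + \frac{7}{32} = 7 ⇒ A = \frac{217}{32}.
So T(n) = \frac{217 \left(-7\right)^{n}}{32} + \frac{n}{4} + \frac{7}{32}.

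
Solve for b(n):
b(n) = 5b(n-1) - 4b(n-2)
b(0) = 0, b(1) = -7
Characteristic equation: x² - 5x + 4 = 0, which factors as (x - (4))(x - (1)) = 0.
Roots r₁ = 4, r₂ = 1 (distinct).
General solution: b(n) = A·(4)^n + B·(1)^n.
From b(0) = 0: A + B = 0.
From b(1) = -7: 4A + B = -7.
Solving: A = - \frac{7}{3}, B = \frac{7}{3}.
So b(n) = \frac{7}{3} - \frac{7 \cdot 4^{n}}{3}.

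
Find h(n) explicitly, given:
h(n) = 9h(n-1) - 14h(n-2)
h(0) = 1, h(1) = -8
Characteristic equation: x² - 9x + 14 = 0, which factors as (x - (7))(x - (2)) = 0.
Roots r₁ = 7, r₂ = 2 (distinct).
General solution: h(n) = A·(7)^n + B·(2)^n.
From h(0) = 1: A + B = 1.
From h(1) = -8: 7A + 2B = -8.
Solving: A = -2, B = 3.
So h(n) = 3 \cdot 2^{n} - 2 \cdot 7^{n}.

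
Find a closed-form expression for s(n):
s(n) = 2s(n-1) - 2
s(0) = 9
First-order linear non-homogeneous.
Homogeneous solution: s_h(n) = A·(2)^n.
Try constant particular solution s_p = K: K = 2K - 2 ⇒ K = 2.
General: s(n) = A·(2)^n + 2.
Apply s(0) = 9: A + 2 = 9 ⇒ A = 7.
So s(n) = 7 \cdot 2^{n} + 2.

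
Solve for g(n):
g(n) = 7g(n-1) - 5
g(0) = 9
First-order linear non-homogeneous.
Homogeneous solution: g_h(n) = A·(7)^n.
Try constant particular solution g_p = K: K = 7K - 5 ⇒ K = \frac{5}{6}.
General: g(n) = A·(7)^n + \frac{5}{6}.
Apply g(0) = 9: A + \frac{5}{6} = 9 ⇒ A = \frac{49}{6}.
So g(n) = \frac{49 \cdot 7^{n}}{6} + \frac{5}{6}.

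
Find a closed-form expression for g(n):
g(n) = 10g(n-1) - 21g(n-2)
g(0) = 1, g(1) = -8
Characteristic equation: x² - 10x + 21 = 0, which factors as (x - (7))(x - (3)) = 0.
Roots r₁ = 7, r₂ = 3 (distinct).
General solution: g(n) = A·(7)^n + B·(3)^n.
From g(0) = 1: A + B = 1.
From g(1) = -8: 7A + 3B = -8.
Solving: A = - \frac{11}{4}, B = \frac{15}{4}.
So g(n) = \frac{15 \cdot 3^{n}}{4} - \frac{11 \cdot 7^{n}}{4}.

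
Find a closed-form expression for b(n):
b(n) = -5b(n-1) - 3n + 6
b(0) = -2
First-order linear with linear forcing.
Homogeneous solution: b_h(n) = A·(-5)^n.
Try particular b_p(n) = pn + q. Substituting:
  pn + q = -5(p(n-1) + q) - 3n + 6.
Matching the n-coefficient: p = -5p - 3 ⇒ p = - \frac{1}{2}.
Matching constants: q = 5p - 5q + 6 ⇒ q = \frac{7}{12}.
General: b(n) = A·(-5)^n - \frac{n}{2} + \frac{7}{12}.
Apply b(0) = -2: A + \frac{7}{12} = -2 ⇒ A = - \frac{31}{12}.
So b(n) = - \frac{31 \left(-5\right)^{n}}{12} - \frac{n}{2} + \frac{7}{12}.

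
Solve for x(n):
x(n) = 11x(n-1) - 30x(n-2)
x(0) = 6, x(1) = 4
Characteristic equation: x² - 11x + 30 = 0, which factors as (x - (5))(x - (6)) = 0.
Roots r₁ = 5, r₂ = 6 (distinct).
General solution: x(n) = A·(5)^n + B·(6)^n.
From x(0) = 6: A + B = 6.
From x(1) = 4: 5A + 6B = 4.
Solving: A = 32, B = -26.
So x(n) = 32 \cdot 5^{n} - 26 \cdot 6^{n}.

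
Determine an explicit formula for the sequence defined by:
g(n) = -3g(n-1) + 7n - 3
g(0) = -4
First-order linear with linear forcing.
Homogeneous solution: g_h(n) = A·(-3)^n.
Try particular g_p(n) = pn + q. Substituting:
  pn + q = -3(p(n-1) + q) + 7n - 3.
Matching the n-coefficient: p = -3p + 7 ⇒ p = \frac{7}{4}.
Matching constants: q = 3p - 3q - 3 ⇒ q = \frac{9}{16}.
General: g(n) = A·(-3)^n + \frac{7 n}{4} + \frac{9}{16}.
Apply g(0) = -4: A + \frac{9}{16} = -4 ⇒ A = - \frac{73}{16}.
So g(n) = - \frac{73 \left(-3\right)^{n}}{16} + \frac{7 n}{4} + \frac{9}{16}.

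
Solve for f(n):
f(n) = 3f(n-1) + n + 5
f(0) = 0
First-order linear with linear forcing.
Homogeneous solution: f_h(n) = A·(3)^n.
Try particular f_p(n) = pn + q. Substituting:
  pn + q = 3(p(n-1) + q) + n + 5.
Matching the n-coefficient: p = 3p + 1 ⇒ p = - \frac{1}{2}.
Matching constants: q = -3p + 3q + 5 ⇒ q = - \frac{13}{4}.
General: f(n) = A·(3)^n - \frac{n}{2} - \frac{13}{4}.
Apply f(0) = 0: A - \frac{13}{4} = 0 ⇒ A = \frac{13}{4}.
So f(n) = \frac{13 \cdot 3^{n}}{4} - \frac{n}{2} - \frac{13}{4}.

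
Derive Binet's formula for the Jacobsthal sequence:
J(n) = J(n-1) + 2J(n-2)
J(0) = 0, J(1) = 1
This is the Jacobsthal sequence.
Characteristic equation: x² - x - 2 = 0; roots r₁ = 2, r₂ = -1.
General: J(n) = A·r₁^n + B·r₂^n. Solving with J(0)=0, J(1)=1 gives A = \frac{1}{3}, B = - \frac{1}{3}.
So J(n) = - \frac{\left(-1\right)^{n}}{3} + \frac{2^{n}}{3}.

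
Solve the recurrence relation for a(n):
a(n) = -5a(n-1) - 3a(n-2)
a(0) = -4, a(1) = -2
Characteristic equation: x² + 5x + 3 = 0.
Discriminant Δ = (-5)² + 4·(-3) = 13.
Roots r₁,₂ = (-5 ± √13)/2, so r₁ = - \frac{5}{2} + \frac{\sqrt{13}}{2}, r₂ = - \frac{5}{2} - \frac{\sqrt{13}}{2}.
General solution: a(n) = A·r₁^n + B·r₂^n.
From the initial conditions, A + B = -4 and r₁A + r₂B = -2.
Since r₁ - r₂ = √13: A = (-2 - (-4)r₂)/√13 = - \frac{12 \sqrt{13}}{13} - 2, and B = -4 - A = -2 + \frac{12 \sqrt{13}}{13}.
So a(n) = \left(- \frac{12 \sqrt{13}}{13} - 2\right)\left(- \frac{5}{2} + \frac{\sqrt{13}}{2}\right)^n + \left(-2 + \frac{12 \sqrt{13}}{13}\right)\left(- \frac{5}{2} - \frac{\sqrt{13}}{2}\right)^n.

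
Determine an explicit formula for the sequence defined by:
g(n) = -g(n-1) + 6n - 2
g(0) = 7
First-order linear with linear forcing.
Homogeneous solution: g_h(n) = A·(-1)^n.
Try particular g_p(n) = pn + q. Substituting:
  pn + q = -(p(n-1) + q) + 6n - 2.
Matching the n-coefficient: p = -p + 6 ⇒ p = 3.
Matching constants: q = p - q - 2 ⇒ q = \frac{1}{2}.
General: g(n) = A·(-1)^n + 3 n + \frac{1}{2}.
Apply g(0) = 7: A + \frac{1}{2} = 7 ⇒ A = \frac{13}{2}.
So g(n) = \frac{13 \left(-1\right)^{n}}{2} + 3 n + \frac{1}{2}.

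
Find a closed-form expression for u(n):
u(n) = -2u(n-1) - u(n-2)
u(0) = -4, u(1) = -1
Characteristic equation: x² + 2x + 1 = 0, which is (x - (-1))².
Repeated root r = -1.
General solution: u(n) = (A + Bn)·(-1)^n.
From u(0) = -4: A = -4.
From u(1) = -1: (A + B)·(-1) = -1 ⇒ B = 5.
So u(n) = \left(5 n - 4\right) \cdot (-1)^n.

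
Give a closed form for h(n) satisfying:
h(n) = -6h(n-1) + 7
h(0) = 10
First-order linear non-homogeneous.
Homogeneous solution: h_h(n) = A·(-6)^n.
Try constant particular solution h_p = K: K = -6K + 7 ⇒ K = 1.
General: h(n) = A·(-6)^n + 1.
Apply h(0) = 10: A + 1 = 10 ⇒ A = 9.
So h(n) = 9 \left(-6\right)^{n} + 1.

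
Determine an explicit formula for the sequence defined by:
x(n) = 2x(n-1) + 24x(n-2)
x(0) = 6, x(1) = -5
Characteristic equation: x² - 2x - 24 = 0, which factors as (x - (-4))(x - (6)) = 0.
Roots r₁ = -4, r₂ = 6 (distinct).
General solution: x(n) = A·(-4)^n + B·(6)^n.
From x(0) = 6: A + B = 6.
From x(1) = -5: -4A + 6B = -5.
Solving: A = \frac{41}{10}, B = \frac{19}{10}.
So x(n) = \frac{41 \left(-4\right)^{n}}{10} + \frac{19 \cdot 6^{n}}{10}.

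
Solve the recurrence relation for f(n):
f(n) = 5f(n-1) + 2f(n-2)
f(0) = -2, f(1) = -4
Characteristic equation: x² - 5x - 2 = 0.
Discriminant Δ = (5)² + 4·(2) = 33.
Roots r₁,₂ = (5 ± √33)/2, so r₁ = \frac{5}{2} + \frac{\sqrt{33}}{2}, r₂ = \frac{5}{2} - \frac{\sqrt{33}}{2}.
General solution: f(n) = A·r₁^n + B·r₂^n.
From the initial conditions, A + B = -2 and r₁A + r₂B = -4.
Since r₁ - r₂ = √33: A = (-4 - (-2)r₂)/√33 = -1 + \frac{\sqrt{33}}{33}, and B = -2 - A = -1 - \frac{\sqrt{33}}{33}.
So f(n) = \left(-1 + \frac{\sqrt{33}}{33}\right)\left(\frac{5}{2} + \frac{\sqrt{33}}{2}\right)^n + \left(-1 - \frac{\sqrt{33}}{33}\right)\left(\frac{5}{2} - \frac{\sqrt{33}}{2}\right)^n.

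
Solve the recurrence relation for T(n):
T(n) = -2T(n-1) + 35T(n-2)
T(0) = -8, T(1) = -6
Characteristic equation: x² + 2x - 35 = 0, which factors as (x - (-7))(x - (5)) = 0.
Roots r₁ = -7, r₂ = 5 (distinct).
General solution: T(n) = A·(-7)^n + B·(5)^n.
From T(0) = -8: A + B = -8.
From T(1) = -6: -7A + 5B = -6.
Solving: A = - \frac{17}{6}, B = - \frac{31}{6}.
So T(n) = - \frac{17 \left(-7\right)^{n}}{6} - \frac{31 \cdot 5^{n}}{6}.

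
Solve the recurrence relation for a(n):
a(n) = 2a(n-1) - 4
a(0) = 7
First-order linear non-homogeneous.
Homogeneous solution: a_h(n) = A·(2)^n.
Try constant particular solution a_p = K: K = 2K - 4 ⇒ K = 4.
General: a(n) = A·(2)^n + 4.
Apply a(0) = 7: A + 4 = 7 ⇒ A = 3.
So a(n) = 3 \cdot 2^{n} + 4.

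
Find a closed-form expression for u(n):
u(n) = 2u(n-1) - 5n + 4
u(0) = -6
First-order linear with linear forcing.
Homogeneous solution: u_h(n) = A·(2)^n.
Try particular u_p(n) = pn + q. Substituting:
  pn + q = 2(p(n-1) + q) - 5n + 4.
Matching the n-coefficient: p = 2p - 5 ⇒ p = 5.
Matching constants: q = -2p + 2q + 4 ⇒ q = 6.
General: u(n) = A·(2)^n + 5 n + 6.
Apply u(0) = -6: A + 6 = -6 ⇒ A = -12.
So u(n) = - 12 \cdot 2^{n} + 5 n + 6.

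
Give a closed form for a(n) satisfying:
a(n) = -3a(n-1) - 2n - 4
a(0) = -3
First-order linear with linear forcing.
Homogeneous solution: a_h(n) = A·(-3)^n.
Try particular a_p(n) = pn + q. Substituting:
  pn + q = -3(p(n-1) + q) - 2n - 4.
Matching the n-coefficient: p = -3p - 2 ⇒ p = - \frac{1}{2}.
Matching constants: q = 3p - 3q - 4 ⇒ q = - \frac{11}{8}.
General: a(n) = A·(-3)^n - \frac{n}{2} - \frac{11}{8}.
Apply a(0) = -3: A - \frac{11}{8} = -3 ⇒ A = - \frac{13}{8}.
So a(n) = - \frac{13 \left(-3\right)^{n}}{8} - \frac{n}{2} - \frac{11}{8}.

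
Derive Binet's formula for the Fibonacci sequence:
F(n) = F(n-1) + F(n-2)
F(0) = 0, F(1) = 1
This is the Fibonacci sequence.
Characteristic equation: x² - x - 1 = 0; roots r₁ = \frac{1}{2} + \frac{\sqrt{5}}{2}, r₂ = \frac{1}{2} - \frac{\sqrt{5}}{2}.
General: F(n) = A·r₁^n + B·r₂^n. Solving with F(0)=0, F(1)=1 gives A = \frac{\sqrt{5}}{5}, B = - \frac{\sqrt{5}}{5}.
So F(n) = \frac{2^{- n} \sqrt{5} \left(- \left(1 - \sqrt{5}\right)^{n} + \left(1 + \sqrt{5}\right)^{n}\right)}{5}.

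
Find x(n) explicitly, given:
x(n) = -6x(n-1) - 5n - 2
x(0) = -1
First-order linear with linear forcing.
Homogeneous solution: x_h(n) = A·(-6)^n.
Try particular x_p(n) = pn + q. Substituting:
  pn + q = -6(p(n-1) + q) - 5n - 2.
Matching the n-coefficient: p = -6p - 5 ⇒ p = - \frac{5}{7}.
Matching constants: q = 6p - 6q - 2 ⇒ q = - \frac{44}{49}.
General: x(n) = A·(-6)^n - \frac{5 n}{7} - \frac{44}{49}.
Apply x(0) = -1: A - \frac{44}{49} = -1 ⇒ A = - \frac{5}{49}.
So x(n) = - \frac{5 \left(-6\right)^{n}}{49} - \frac{5 n}{7} - \frac{44}{49}.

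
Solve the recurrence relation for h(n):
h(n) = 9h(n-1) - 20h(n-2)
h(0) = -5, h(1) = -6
Characteristic equation: x² - 9x + 20 = 0, which factors as (x - (5))(x - (4)) = 0.
Roots r₁ = 5, r₂ = 4 (distinct).
General solution: h(n) = A·(5)^n + B·(4)^n.
From h(0) = -5: A + B = -5.
From h(1) = -6: 5A + 4B = -6.
Solving: A = 14, B = -19.
So h(n) = - 19 \cdot 4^{n} + 14 \cdot 5^{n}.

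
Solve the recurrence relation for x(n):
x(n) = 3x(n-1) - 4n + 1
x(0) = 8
First-order linear with linear forcing.
Homogeneous solution: x_h(n) = A·(3)^n.
Try particular x_p(n) = pn + q. Substituting:
  pn + q = 3(p(n-1) + q) - 4n + 1.
Matching the n-coefficient: p = 3p - 4 ⇒ p = 2.
Matching constants: q = -3p + 3q + 1 ⇒ q = \frac{5}{2}.
General: x(n) = A·(3)^n + 2 n + \frac{5}{2}.
Apply x(0) = 8: A + \frac{5}{2} = 8 ⇒ A = \frac{11}{2}.
So x(n) = \frac{11 \cdot 3^{n}}{2} + 2 n + \frac{5}{2}.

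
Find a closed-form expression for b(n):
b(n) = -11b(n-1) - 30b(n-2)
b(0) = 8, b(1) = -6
Characteristic equation: x² + 11x + 30 = 0, which factors as (x - (-5))(x - (-6)) = 0.
Roots r₁ = -5, r₂ = -6 (distinct).
General solution: b(n) = A·(-5)^n + B·(-6)^n.
From b(0) = 8: A + B = 8.
From b(1) = -6: -5A - 6B = -6.
Solving: A = 42, B = -34.
So b(n) = 42 \left(-5\right)^{n} - 34 \left(-6\right)^{n}.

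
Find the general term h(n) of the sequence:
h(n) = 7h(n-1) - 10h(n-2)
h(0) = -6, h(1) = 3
Characteristic equation: x² - 7x + 10 = 0, which factors as (x - (2))(x - (5)) = 0.
Roots r₁ = 2, r₂ = 5 (distinct).
General solution: h(n) = A·(2)^n + B·(5)^n.
From h(0) = -6: A + B = -6.
From h(1) = 3: 2A + 5B = 3.
Solving: A = -11, B = 5.
So h(n) = - 11 \cdot 2^{n} + 5 \cdot 5^{n}.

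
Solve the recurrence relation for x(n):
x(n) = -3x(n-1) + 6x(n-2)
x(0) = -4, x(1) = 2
Characteristic equation: x² + 3x - 6 = 0.
Discriminant Δ = (-3)² + 4·(6) = 33.
Roots r₁,₂ = (-3 ± √33)/2, so r₁ = - \frac{3}{2} + \frac{\sqrt{33}}{2}, r₂ = - \frac{\sqrt{33}}{2} - \frac{3}{2}.
General solution: x(n) = A·r₁^n + B·r₂^n.
From the initial conditions, A + B = -4 and r₁A + r₂B = 2.
Since r₁ - r₂ = √33: A = (2 - (-4)r₂)/√33 = -2 - \frac{4 \sqrt{33}}{33}, and B = -4 - A = -2 + \frac{4 \sqrt{33}}{33}.
So x(n) = \left(-2 - \frac{4 \sqrt{33}}{33}\right)\left(- \frac{3}{2} + \frac{\sqrt{33}}{2}\right)^n + \left(-2 + \frac{4 \sqrt{33}}{33}\right)\left(- \frac{\sqrt{33}}{2} - \frac{3}{2}\right)^n.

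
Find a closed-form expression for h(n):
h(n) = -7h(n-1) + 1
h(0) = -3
First-order linear non-homogeneous.
Homogeneous solution: h_h(n) = A·(-7)^n.
Try constant particular solution h_p = K: K = -7K + 1 ⇒ K = \frac{1}{8}.
General: h(n) = A·(-7)^n + \frac{1}{8}.
Apply h(0) = -3: A + \frac{1}{8} = -3 ⇒ A = - \frac{25}{8}.
So h(n) = \frac{1}{8} - \frac{25 \left(-7\right)^{n}}{8}.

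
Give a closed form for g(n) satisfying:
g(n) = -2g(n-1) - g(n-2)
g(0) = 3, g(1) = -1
Characteristic equation: x² + 2x + 1 = 0, which is (x - (-1))².
Repeated root r = -1.
General solution: g(n) = (A + Bn)·(-1)^n.
From g(0) = 3: A = 3.
From g(1) = -1: (A + B)·(-1) = -1 ⇒ B = -2.
So g(n) = \left(3 - 2 n\right) \cdot (-1)^n.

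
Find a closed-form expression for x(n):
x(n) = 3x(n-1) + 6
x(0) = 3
First-order linear non-homogeneous.
Homogeneous solution: x_h(n) = A·(3)^n.
Try constant particular solution x_p = K: K = 3K + 6 ⇒ K = -3.
General: x(n) = A·(3)^n - 3.
Apply x(0) = 3: A - 3 = 3 ⇒ A = 6.
So x(n) = 6 \cdot 3^{n} - 3.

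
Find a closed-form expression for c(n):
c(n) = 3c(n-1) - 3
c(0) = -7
First-order linear non-homogeneous.
Homogeneous solution: c_h(n) = A·(3)^n.
Try constant particular solution c_p = K: K = 3K - 3 ⇒ K = \frac{3}{2}.
General: c(n) = A·(3)^n + \frac{3}{2}.
Apply c(0) = -7: A + \frac{3}{2} = -7 ⇒ A = - \frac{17}{2}.
So c(n) = \frac{3}{2} - \frac{17 \cdot 3^{n}}{2}.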